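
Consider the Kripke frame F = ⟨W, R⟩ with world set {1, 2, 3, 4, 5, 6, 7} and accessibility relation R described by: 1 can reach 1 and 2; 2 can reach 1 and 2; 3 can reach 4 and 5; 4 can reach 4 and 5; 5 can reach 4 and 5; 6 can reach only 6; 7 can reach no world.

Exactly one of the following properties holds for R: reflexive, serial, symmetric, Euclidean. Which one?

Euclidean

Reflexive: no — 3 is not related to itself.
Serial: no — 7 has no R-successor.
Symmetric: no — 3 R 4 but not 4 R 3.
Euclidean: yes — any two successors of a common world are R-related.
Only Euclidean holds.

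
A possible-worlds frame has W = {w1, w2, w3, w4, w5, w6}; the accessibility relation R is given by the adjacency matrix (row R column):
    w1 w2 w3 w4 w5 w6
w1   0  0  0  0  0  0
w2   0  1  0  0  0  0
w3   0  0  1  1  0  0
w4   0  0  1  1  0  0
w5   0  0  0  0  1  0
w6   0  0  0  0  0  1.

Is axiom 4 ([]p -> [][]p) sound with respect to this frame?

Axiom 4 corresponds to the accessibility relation being transitive.
Transitive: yes — every two-step R-path is closed by a direct edge.

Yes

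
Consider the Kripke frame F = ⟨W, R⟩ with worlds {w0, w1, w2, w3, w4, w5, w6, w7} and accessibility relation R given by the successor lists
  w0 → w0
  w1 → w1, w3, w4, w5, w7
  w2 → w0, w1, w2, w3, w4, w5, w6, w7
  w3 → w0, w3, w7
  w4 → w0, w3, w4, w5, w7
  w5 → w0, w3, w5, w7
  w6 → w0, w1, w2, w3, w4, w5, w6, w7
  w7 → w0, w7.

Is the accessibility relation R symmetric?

Symmetric: no — w1 R w3 but not w3 R w1.

No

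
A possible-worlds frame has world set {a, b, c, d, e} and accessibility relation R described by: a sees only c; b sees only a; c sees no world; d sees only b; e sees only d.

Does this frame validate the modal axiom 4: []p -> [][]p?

The schema 4 characterises exactly the transitive frames.
Transitive: no — b R a and a R c, but not b R c.

No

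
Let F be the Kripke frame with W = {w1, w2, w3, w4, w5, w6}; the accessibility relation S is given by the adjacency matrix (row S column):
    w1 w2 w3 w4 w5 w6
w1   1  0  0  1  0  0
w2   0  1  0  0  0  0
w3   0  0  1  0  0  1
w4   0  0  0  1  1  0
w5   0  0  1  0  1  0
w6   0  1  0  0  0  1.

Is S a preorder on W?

No

Reflexive: yes — every world is S-related to itself.
Transitive: no — w1 S w4 and w4 S w5, but not w1 S w5.
So S is not a preorder.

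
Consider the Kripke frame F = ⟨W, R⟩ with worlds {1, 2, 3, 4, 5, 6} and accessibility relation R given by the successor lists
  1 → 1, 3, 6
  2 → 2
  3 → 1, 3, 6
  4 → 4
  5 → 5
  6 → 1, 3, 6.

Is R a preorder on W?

Yes

Reflexive: yes — every world is R-related to itself.
Transitive: yes — every two-step R-path is closed by a direct edge.
So R is a preorder.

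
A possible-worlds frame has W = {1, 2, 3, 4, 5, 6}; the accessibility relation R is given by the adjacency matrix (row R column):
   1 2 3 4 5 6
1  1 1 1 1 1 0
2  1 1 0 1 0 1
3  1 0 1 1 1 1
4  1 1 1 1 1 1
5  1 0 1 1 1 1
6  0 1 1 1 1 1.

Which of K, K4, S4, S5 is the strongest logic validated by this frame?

Transitive (axiom 4): no — 1 R 2 and 2 R 6, but not 1 R 6.
Reflexive (axiom T): yes — every world is R-related to itself.
Euclidean (axiom 5): no — 1 R 2 and 1 R 3, but not 2 R 3.
So F validates K; K4 would additionally require R to be transitive. The strongest is K.

K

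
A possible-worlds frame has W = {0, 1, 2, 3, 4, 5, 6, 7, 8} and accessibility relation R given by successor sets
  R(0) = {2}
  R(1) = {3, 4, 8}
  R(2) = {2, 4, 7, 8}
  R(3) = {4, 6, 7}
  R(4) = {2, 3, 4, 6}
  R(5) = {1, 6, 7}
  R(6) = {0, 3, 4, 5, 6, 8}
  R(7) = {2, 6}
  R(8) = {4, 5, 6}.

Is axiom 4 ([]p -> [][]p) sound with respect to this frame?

No

Axiom 4 corresponds to the accessibility relation being transitive.
Transitive: no — 0 R 2 and 2 R 4, but not 0 R 4.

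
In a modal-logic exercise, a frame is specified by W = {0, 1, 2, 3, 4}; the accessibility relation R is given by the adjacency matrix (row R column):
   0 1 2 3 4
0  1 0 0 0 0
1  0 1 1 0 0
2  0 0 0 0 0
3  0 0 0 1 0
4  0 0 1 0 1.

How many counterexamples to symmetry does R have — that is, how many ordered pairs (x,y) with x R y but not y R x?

Enumerating: (1,2), (4,2).

2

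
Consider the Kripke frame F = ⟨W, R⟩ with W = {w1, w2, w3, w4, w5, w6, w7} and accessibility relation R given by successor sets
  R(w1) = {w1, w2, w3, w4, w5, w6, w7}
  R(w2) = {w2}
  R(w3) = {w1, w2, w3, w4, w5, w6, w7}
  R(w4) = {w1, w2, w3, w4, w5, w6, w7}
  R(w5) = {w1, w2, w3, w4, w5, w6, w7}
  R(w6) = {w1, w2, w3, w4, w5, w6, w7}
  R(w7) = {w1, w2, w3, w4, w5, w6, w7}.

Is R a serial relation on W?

Serial: yes — every world has a successor (e.g. w1 R w1).

Yes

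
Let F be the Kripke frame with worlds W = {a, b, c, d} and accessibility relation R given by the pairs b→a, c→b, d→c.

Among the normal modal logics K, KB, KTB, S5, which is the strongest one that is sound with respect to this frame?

Symmetric (axiom B): no — b R a but not a R b.
Reflexive (axiom T): no — a is not related to itself.
Euclidean (axiom 5): no — b R a and b R a, but not a R a.
So F validates K; KB would additionally require R to be symmetric. The strongest is K.

K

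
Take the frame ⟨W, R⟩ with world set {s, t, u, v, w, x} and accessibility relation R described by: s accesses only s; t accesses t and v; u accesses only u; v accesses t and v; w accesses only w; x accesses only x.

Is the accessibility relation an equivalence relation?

Reflexive: yes — every world is R-related to itself.
Symmetric: yes — every pair in R has its reverse in R.
Transitive: yes — every two-step R-path is closed by a direct edge.
So R is an equivalence relation.

Yes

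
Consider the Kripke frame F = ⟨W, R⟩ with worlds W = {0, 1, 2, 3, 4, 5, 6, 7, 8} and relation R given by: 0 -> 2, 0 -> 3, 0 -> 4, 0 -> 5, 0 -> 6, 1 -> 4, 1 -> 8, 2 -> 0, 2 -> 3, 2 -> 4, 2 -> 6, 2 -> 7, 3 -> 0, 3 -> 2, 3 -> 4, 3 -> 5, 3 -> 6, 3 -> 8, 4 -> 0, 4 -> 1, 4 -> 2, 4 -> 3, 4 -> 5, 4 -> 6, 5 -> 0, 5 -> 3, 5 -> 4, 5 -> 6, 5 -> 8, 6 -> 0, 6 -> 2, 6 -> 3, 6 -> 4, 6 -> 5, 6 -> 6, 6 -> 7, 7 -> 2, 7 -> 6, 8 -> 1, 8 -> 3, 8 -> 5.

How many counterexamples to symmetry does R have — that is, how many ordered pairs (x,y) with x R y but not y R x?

0

R is symmetric; there are no such tuples.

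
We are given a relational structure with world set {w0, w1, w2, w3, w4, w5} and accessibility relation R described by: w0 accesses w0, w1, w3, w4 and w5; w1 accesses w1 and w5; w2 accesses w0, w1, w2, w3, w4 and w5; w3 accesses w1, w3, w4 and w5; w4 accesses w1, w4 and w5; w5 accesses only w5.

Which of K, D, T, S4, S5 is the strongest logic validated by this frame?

Serial (axiom D): yes — every world has a successor (e.g. w0 R w0).
Reflexive (axiom T): yes — every world is R-related to itself.
Transitive (axiom 4): yes — every two-step R-path is closed by a direct edge.
Euclidean (axiom 5): no — w0 R w1 and w0 R w3, but not w1 R w3.
So F validates K, D, T, S4; S5 would additionally require R to be Euclidean. The strongest is S4.

S4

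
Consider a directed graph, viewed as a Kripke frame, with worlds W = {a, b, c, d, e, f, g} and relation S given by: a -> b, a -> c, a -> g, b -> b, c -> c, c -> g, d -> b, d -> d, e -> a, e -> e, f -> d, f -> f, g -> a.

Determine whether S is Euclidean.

Euclidean: no — a S b and a S c, but not b S c.

No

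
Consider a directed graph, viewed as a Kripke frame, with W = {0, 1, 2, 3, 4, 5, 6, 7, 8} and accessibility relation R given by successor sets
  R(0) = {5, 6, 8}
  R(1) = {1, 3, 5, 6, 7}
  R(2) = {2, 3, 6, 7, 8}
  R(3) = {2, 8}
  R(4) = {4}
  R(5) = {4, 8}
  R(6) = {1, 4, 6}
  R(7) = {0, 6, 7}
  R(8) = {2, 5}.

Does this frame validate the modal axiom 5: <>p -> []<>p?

The schema 5 characterises exactly the Euclidean frames.
Euclidean: no — 0 R 5 and 0 R 6, but not 5 R 6.

No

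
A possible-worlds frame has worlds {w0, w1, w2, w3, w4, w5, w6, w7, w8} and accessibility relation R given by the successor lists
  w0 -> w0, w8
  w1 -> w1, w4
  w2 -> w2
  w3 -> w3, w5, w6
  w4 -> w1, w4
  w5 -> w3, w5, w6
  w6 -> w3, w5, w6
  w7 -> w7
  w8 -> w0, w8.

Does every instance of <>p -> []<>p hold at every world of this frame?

Yes

By correspondence theory, 5 is valid on a frame iff R is Euclidean.
Euclidean: yes — any two successors of a common world are R-related.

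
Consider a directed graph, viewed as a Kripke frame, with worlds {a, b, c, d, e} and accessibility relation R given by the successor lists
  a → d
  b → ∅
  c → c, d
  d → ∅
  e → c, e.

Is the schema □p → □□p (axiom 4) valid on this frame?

By correspondence theory, 4 is valid on a frame iff R is transitive.
Transitive: no — e R c and c R d, but not e R d.

No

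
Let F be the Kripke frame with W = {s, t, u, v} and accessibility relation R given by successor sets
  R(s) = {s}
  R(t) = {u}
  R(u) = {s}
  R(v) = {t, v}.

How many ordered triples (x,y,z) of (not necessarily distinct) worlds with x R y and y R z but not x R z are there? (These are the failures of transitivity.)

2

Enumerating: (t,u,s), (v,t,u).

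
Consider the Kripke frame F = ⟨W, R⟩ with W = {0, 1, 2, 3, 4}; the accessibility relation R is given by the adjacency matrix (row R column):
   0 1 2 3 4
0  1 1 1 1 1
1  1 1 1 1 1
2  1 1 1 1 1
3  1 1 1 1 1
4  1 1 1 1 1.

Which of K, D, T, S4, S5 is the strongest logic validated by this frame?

S5

Serial (axiom D): yes — every world has a successor (e.g. 0 R 0).
Reflexive (axiom T): yes — every world is R-related to itself.
Transitive (axiom 4): yes — every two-step R-path is closed by a direct edge.
Euclidean (axiom 5): yes — any two successors of a common world are R-related.
So F validates K, D, T, S4, S5. The strongest is S5.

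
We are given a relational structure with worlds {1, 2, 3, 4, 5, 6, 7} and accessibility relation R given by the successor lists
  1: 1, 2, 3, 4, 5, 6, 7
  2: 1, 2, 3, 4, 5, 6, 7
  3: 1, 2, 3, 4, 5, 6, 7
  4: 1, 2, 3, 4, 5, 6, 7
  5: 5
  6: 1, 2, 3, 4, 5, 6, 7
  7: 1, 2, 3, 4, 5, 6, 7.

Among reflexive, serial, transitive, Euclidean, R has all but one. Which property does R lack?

Euclidean

Reflexive: yes — every world is R-related to itself.
Serial: yes — every world has a successor (e.g. 1 R 1).
Transitive: yes — every two-step R-path is closed by a direct edge.
Euclidean: no — 1 R 5 and 1 R 2, but not 5 R 2.
Only Euclidean fails.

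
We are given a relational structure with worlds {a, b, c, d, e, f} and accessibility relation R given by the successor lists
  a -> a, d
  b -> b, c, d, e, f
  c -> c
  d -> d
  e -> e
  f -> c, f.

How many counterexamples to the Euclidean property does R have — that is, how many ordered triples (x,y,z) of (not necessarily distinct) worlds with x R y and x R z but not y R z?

17

Enumerating: (a,d,a), (b,c,b), (b,c,d), (b,c,e), (b,c,f), (b,d,b), (b,d,c), (b,d,e), (b,d,f), (b,e,b), (b,e,c), (b,e,d), (b,e,f), (b,f,b), (b,f,d), (b,f,e), (f,c,f).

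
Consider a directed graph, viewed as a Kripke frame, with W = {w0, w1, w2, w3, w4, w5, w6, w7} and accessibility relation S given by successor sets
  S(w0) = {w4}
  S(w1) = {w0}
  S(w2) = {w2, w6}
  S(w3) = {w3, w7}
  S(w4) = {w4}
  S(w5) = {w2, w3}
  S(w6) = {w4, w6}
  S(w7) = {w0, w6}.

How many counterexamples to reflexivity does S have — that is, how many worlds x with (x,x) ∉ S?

Enumerating: w0, w1, w5, w7.

4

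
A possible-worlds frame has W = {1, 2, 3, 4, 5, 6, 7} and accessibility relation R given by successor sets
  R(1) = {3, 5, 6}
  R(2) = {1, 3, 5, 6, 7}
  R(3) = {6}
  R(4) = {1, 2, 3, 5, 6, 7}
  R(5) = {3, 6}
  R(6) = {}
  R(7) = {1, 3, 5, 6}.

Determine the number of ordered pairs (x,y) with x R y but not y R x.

Enumerating: (1,3), (1,5), (1,6), (2,1), (2,3), (2,5), (2,6), (2,7), (3,6), (4,1), (4,2), (4,3), … and 9 more.
Total: 21.

21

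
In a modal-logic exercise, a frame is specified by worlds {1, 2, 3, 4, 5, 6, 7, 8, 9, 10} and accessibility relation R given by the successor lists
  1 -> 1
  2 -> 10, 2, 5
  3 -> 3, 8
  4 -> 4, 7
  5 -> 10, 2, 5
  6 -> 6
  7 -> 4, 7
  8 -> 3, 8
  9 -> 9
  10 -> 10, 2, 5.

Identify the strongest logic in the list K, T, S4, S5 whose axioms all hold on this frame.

Reflexive (axiom T): yes — every world is R-related to itself.
Transitive (axiom 4): yes — every two-step R-path is closed by a direct edge.
Euclidean (axiom 5): yes — any two successors of a common world are R-related.
So F validates K, T, S4, S5. The strongest is S5.

S5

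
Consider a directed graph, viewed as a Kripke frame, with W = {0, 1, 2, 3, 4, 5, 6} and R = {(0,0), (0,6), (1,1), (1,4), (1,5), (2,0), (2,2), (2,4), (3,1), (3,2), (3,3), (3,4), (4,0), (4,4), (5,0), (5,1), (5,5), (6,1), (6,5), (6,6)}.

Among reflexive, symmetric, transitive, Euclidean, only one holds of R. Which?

reflexive

Reflexive: yes — every world is R-related to itself.
Symmetric: no — 0 R 6 but not 6 R 0.
Transitive: no — 0 R 6 and 6 R 1, but not 0 R 1.
Euclidean: no — 1 R 4 and 1 R 5, but not 4 R 5.
Only reflexive holds.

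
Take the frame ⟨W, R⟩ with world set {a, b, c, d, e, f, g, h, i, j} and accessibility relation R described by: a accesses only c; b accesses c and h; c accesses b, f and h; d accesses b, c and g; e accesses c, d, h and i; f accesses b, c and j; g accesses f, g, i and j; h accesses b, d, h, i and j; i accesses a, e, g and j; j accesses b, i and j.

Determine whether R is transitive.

Transitive: no — a R c and c R b, but not a R b.

No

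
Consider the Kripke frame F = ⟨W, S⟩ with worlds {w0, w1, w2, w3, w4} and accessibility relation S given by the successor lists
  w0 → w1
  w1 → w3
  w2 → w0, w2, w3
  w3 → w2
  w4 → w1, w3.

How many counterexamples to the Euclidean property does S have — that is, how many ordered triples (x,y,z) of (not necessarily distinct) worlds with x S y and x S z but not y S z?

Enumerating: (w0,w1,w1), (w1,w3,w3), (w2,w0,w0), (w2,w0,w2), (w2,w0,w3), (w2,w3,w0), (w2,w3,w3), (w4,w1,w1), (w4,w3,w1), (w4,w3,w3).

10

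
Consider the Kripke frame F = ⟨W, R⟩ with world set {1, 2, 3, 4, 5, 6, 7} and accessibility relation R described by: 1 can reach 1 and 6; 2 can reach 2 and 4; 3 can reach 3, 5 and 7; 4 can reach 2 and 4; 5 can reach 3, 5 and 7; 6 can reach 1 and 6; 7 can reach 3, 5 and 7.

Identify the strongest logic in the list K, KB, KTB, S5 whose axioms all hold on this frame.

S5

Symmetric (axiom B): yes — every pair in R has its reverse in R.
Reflexive (axiom T): yes — every world is R-related to itself.
Euclidean (axiom 5): yes — any two successors of a common world are R-related.
So F validates K, KB, KTB, S5. The strongest is S5.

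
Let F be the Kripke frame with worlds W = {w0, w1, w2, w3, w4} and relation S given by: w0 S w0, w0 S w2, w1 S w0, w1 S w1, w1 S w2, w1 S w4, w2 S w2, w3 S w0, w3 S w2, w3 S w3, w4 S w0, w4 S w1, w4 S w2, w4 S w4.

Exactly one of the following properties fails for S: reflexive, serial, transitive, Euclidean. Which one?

Reflexive: yes — every world is S-related to itself.
Serial: yes — every world has a successor (e.g. w0 S w0).
Transitive: yes — every two-step S-path is closed by a direct edge.
Euclidean: no — w1 S w0 and w1 S w4, but not w0 S w4.
Only Euclidean fails.

Euclidean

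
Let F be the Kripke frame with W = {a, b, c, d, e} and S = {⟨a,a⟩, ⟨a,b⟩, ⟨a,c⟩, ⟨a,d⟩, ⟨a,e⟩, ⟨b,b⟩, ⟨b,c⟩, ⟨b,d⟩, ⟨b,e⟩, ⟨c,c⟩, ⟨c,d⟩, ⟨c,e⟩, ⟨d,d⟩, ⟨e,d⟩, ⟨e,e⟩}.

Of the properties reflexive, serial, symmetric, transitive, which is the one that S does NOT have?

Reflexive: yes — every world is S-related to itself.
Serial: yes — every world has a successor (e.g. a S a).
Symmetric: no — a S b but not b S a.
Transitive: yes — every two-step S-path is closed by a direct edge.
Only symmetric fails.

symmetric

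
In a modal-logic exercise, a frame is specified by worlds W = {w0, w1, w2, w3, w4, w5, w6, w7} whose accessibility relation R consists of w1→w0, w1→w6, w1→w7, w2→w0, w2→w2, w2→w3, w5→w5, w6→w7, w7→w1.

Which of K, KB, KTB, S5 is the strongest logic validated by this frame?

Symmetric (axiom B): no — w1 R w0 but not w0 R w1.
Reflexive (axiom T): no — w0 is not related to itself.
Euclidean (axiom 5): no — w1 R w0 and w1 R w6, but not w0 R w6.
So F validates K; KB would additionally require R to be symmetric. The strongest is K.

K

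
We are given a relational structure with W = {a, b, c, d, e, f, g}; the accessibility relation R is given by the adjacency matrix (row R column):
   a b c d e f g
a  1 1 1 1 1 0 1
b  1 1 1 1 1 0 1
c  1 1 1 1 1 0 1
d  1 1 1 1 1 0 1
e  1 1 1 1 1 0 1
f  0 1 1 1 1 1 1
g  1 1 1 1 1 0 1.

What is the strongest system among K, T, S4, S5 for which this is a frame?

T

Reflexive (axiom T): yes — every world is R-related to itself.
Transitive (axiom 4): no — f R b and b R a, but not f R a.
Euclidean (axiom 5): no — f R b and f R f, but not b R f.
So F validates K, T; S4 would additionally require R to be transitive. The strongest is T.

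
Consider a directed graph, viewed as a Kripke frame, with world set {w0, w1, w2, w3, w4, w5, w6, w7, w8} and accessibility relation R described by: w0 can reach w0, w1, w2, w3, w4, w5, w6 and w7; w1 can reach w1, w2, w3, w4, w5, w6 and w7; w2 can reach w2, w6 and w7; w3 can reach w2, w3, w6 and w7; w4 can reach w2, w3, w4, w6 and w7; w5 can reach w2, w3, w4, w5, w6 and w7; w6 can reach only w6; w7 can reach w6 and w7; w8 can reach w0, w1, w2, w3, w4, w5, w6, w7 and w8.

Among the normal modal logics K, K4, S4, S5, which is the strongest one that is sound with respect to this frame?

S4

Transitive (axiom 4): yes — every two-step R-path is closed by a direct edge.
Reflexive (axiom T): yes — every world is R-related to itself.
Euclidean (axiom 5): no — w0 R w2 and w0 R w1, but not w2 R w1.
So F validates K, K4, S4; S5 would additionally require R to be Euclidean. The strongest is S4.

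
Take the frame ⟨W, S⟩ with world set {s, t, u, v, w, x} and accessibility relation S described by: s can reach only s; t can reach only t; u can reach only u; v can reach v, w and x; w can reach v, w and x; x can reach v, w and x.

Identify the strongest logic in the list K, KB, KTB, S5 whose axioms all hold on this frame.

S5

Symmetric (axiom B): yes — every pair in S has its reverse in S.
Reflexive (axiom T): yes — every world is S-related to itself.
Euclidean (axiom 5): yes — any two successors of a common world are S-related.
So F validates K, KB, KTB, S5. The strongest is S5.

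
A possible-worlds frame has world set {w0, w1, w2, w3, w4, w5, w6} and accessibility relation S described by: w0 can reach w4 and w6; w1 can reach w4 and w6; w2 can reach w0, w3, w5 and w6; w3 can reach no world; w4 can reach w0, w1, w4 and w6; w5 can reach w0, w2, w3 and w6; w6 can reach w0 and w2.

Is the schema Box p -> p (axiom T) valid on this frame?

No

By correspondence theory, T is valid on a frame iff S is reflexive.
Reflexive: no — w0 is not related to itself.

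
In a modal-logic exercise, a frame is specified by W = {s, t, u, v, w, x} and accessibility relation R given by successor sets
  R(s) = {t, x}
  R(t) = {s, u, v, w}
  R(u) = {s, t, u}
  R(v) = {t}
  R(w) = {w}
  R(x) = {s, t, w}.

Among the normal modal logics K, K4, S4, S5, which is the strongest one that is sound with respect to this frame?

Transitive (axiom 4): no — s R t and t R u, but not s R u.
Reflexive (axiom T): no — s is not related to itself.
Euclidean (axiom 5): no — s R t and s R x, but not t R x.
So F validates K; K4 would additionally require R to be transitive. The strongest is K.

K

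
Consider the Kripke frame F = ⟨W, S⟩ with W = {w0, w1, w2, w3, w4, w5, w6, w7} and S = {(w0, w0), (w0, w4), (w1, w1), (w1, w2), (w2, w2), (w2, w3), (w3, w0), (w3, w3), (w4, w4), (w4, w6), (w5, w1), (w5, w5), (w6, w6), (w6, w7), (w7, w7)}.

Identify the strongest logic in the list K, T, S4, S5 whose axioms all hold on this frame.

T

Reflexive (axiom T): yes — every world is S-related to itself.
Transitive (axiom 4): no — w0 S w4 and w4 S w6, but not w0 S w6.
Euclidean (axiom 5): no — w0 S w4 and w0 S w0, but not w4 S w0.
So F validates K, T; S4 would additionally require S to be transitive. The strongest is T.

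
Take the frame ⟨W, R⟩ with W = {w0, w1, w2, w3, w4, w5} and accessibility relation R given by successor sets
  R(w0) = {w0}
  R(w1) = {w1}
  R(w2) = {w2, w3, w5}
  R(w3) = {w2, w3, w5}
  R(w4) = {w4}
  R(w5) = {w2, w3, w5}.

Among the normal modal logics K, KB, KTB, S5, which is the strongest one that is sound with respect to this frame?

Symmetric (axiom B): yes — every pair in R has its reverse in R.
Reflexive (axiom T): yes — every world is R-related to itself.
Euclidean (axiom 5): yes — any two successors of a common world are R-related.
So F validates K, KB, KTB, S5. The strongest is S5.

S5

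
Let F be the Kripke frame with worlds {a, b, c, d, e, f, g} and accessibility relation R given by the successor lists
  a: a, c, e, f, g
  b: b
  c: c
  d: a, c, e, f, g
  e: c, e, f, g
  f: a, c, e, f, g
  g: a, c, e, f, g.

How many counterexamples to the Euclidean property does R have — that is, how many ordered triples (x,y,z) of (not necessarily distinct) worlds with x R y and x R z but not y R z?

23

Enumerating: (a,c,a), (a,c,e), (a,c,f), (a,c,g), (a,e,a), (d,c,a), (d,c,e), (d,c,f), (d,c,g), (d,e,a), (e,c,e), (e,c,f), … and 11 more.
Total: 23.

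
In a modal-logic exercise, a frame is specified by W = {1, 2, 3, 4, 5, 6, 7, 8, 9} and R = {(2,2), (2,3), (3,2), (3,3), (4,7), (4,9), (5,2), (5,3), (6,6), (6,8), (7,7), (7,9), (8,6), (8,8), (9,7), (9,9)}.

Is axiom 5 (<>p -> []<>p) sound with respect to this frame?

By correspondence theory, 5 is valid on a frame iff R is Euclidean.
Euclidean: yes — any two successors of a common world are R-related.

Yes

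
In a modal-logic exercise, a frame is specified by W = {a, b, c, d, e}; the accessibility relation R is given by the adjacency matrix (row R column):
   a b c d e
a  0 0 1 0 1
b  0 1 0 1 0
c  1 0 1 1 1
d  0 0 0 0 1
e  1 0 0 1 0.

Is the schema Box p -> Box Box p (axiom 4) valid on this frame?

No

By correspondence theory, 4 is valid on a frame iff R is transitive.
Transitive: no — a R c and c R d, but not a R d.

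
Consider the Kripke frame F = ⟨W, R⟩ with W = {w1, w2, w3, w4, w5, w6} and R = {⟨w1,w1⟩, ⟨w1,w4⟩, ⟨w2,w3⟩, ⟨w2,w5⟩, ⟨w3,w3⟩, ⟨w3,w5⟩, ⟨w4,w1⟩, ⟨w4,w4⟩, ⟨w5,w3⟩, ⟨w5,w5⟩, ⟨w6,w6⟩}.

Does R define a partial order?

No

Reflexive: no — w2 is not related to itself.
Transitive: yes — every two-step R-path is closed by a direct edge.
Antisymmetric: no — w1 R w4 and w4 R w1 with w1 ≠ w4.
So R is not a partial order.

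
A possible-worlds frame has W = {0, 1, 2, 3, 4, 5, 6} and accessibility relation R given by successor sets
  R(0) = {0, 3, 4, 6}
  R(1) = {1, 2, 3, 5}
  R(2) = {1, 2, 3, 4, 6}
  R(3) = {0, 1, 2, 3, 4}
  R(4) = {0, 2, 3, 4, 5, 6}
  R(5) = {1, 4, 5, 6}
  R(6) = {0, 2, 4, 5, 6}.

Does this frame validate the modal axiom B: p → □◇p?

Axiom B corresponds to the accessibility relation being symmetric.
Symmetric: yes — every pair in R has its reverse in R.

Yes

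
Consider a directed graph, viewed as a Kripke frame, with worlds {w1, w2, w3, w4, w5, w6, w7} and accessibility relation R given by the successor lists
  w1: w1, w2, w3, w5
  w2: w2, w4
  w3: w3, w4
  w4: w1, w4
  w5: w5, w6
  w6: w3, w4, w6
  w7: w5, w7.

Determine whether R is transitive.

Transitive: no — w1 R w2 and w2 R w4, but not w1 R w4.

No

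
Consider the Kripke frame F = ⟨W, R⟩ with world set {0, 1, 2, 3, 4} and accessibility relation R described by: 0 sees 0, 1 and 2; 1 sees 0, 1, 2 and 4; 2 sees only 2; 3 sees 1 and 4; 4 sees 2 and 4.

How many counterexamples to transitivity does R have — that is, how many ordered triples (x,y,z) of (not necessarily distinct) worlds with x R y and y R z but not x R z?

Enumerating: (0,1,4), (3,1,0), (3,1,2), (3,4,2).

4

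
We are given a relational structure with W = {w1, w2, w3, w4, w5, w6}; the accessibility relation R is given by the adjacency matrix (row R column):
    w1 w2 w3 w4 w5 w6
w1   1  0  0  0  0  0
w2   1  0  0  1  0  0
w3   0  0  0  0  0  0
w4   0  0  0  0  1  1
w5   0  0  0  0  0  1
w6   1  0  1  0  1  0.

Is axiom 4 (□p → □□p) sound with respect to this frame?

No

Axiom 4 corresponds to the accessibility relation being transitive.
Transitive: no — w2 R w4 and w4 R w5, but not w2 R w5.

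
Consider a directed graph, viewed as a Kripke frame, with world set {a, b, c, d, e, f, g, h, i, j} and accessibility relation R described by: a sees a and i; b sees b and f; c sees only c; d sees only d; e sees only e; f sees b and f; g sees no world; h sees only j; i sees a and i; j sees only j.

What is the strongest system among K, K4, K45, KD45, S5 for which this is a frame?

Transitive (axiom 4): yes — every two-step R-path is closed by a direct edge.
Euclidean (axiom 5): yes — any two successors of a common world are R-related.
Serial (axiom D): no — g has no R-successor.
Reflexive (axiom T): no — g is not related to itself.
So F validates K, K4, K45; KD45 would additionally require R to be serial. The strongest is K45.

K45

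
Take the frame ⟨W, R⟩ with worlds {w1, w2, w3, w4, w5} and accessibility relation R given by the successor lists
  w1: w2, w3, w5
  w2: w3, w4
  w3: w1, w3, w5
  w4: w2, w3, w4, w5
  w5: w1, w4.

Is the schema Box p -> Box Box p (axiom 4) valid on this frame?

No

The schema 4 characterises exactly the transitive frames.
Transitive: no — w1 R w2 and w2 R w4, but not w1 R w4.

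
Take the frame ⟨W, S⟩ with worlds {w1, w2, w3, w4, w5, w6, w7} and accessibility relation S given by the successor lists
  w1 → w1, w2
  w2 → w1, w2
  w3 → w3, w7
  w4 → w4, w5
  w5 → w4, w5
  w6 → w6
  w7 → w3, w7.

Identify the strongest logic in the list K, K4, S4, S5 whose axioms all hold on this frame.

Transitive (axiom 4): yes — every two-step S-path is closed by a direct edge.
Reflexive (axiom T): yes — every world is S-related to itself.
Euclidean (axiom 5): yes — any two successors of a common world are S-related.
So F validates K, K4, S4, S5. The strongest is S5.

S5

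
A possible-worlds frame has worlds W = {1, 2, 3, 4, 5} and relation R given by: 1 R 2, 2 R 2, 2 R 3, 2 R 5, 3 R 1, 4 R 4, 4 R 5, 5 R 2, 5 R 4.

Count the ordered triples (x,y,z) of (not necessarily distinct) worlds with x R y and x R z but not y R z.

9

Enumerating: (2,3,2), (2,3,3), (2,3,5), (2,5,3), (2,5,5), (3,1,1), (4,5,5), (5,2,4), (5,4,2).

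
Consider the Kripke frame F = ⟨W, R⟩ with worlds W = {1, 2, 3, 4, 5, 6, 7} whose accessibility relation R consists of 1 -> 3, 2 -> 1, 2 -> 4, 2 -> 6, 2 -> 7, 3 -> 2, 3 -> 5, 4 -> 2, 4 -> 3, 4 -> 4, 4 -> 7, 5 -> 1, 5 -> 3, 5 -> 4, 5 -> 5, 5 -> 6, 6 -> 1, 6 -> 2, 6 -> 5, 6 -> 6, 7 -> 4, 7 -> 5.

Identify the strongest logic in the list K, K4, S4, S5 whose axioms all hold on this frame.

K

Transitive (axiom 4): no — 1 R 3 and 3 R 2, but not 1 R 2.
Reflexive (axiom T): no — 1 is not related to itself.
Euclidean (axiom 5): no — 2 R 1 and 2 R 4, but not 1 R 4.
So F validates K; K4 would additionally require R to be transitive. The strongest is K.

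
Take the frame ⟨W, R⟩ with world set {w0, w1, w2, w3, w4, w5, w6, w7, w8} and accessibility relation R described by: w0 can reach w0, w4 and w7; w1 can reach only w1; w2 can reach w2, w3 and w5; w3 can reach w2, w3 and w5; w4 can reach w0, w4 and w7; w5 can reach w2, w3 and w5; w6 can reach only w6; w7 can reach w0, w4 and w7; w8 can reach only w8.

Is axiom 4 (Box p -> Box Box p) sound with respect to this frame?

Yes

By correspondence theory, 4 is valid on a frame iff R is transitive.
Transitive: yes — every two-step R-path is closed by a direct edge.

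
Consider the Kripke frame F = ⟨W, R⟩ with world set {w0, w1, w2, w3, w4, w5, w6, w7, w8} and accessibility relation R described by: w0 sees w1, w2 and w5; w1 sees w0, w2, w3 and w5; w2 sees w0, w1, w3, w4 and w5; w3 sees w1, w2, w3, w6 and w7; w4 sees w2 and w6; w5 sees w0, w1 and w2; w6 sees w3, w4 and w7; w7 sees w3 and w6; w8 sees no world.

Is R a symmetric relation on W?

Yes

Symmetric: yes — every pair in R has its reverse in R.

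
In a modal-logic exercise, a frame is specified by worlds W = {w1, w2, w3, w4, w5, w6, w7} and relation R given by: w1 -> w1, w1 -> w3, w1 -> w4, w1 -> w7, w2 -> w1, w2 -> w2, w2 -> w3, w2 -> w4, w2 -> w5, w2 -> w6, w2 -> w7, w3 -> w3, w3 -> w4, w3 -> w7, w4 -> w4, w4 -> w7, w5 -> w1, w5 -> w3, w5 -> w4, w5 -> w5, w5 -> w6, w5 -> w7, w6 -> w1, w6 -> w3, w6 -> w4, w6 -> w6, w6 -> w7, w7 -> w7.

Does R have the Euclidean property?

Euclidean: no — w1 R w4 and w1 R w3, but not w4 R w3.

No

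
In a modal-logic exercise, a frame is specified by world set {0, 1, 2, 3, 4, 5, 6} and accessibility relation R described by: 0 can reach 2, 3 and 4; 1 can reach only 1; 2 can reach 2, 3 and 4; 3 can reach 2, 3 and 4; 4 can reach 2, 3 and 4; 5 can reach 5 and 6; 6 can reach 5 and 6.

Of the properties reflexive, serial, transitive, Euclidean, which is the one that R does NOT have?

Reflexive: no — 0 is not related to itself.
Serial: yes — every world has a successor (e.g. 0 R 2).
Transitive: yes — every two-step R-path is closed by a direct edge.
Euclidean: yes — any two successors of a common world are R-related.
Only reflexive fails.

reflexive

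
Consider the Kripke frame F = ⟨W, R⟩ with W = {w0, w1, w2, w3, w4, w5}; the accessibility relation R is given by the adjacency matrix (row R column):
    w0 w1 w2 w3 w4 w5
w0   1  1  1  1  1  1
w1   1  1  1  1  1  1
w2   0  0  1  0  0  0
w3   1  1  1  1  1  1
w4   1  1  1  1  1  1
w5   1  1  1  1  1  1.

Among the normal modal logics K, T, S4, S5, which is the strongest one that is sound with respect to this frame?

Reflexive (axiom T): yes — every world is R-related to itself.
Transitive (axiom 4): yes — every two-step R-path is closed by a direct edge.
Euclidean (axiom 5): no — w0 R w2 and w0 R w1, but not w2 R w1.
So F validates K, T, S4; S5 would additionally require R to be Euclidean. The strongest is S4.

S4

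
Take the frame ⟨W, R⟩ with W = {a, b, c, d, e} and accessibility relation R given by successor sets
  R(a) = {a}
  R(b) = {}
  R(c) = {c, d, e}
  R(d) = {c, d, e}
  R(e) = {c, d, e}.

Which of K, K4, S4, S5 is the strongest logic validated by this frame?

K4

Transitive (axiom 4): yes — every two-step R-path is closed by a direct edge.
Reflexive (axiom T): no — b is not related to itself.
Euclidean (axiom 5): yes — any two successors of a common world are R-related.
So F validates K, K4; S4 would additionally require R to be reflexive. The strongest is K4.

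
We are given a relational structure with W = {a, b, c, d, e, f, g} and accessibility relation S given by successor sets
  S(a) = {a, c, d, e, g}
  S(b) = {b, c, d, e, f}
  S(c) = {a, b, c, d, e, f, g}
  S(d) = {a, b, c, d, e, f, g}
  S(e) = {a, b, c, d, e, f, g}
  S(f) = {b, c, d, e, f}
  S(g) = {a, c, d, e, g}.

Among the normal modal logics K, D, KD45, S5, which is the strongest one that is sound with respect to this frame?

D

Serial (axiom D): yes — every world has a successor (e.g. a S a).
Euclidean (axiom 5): no — c S a and c S b, but not a S b.
Transitive (axiom 4): no — a S c and c S b, but not a S b.
Reflexive (axiom T): yes — every world is S-related to itself.
So F validates K, D; KD45 would additionally require S to be Euclidean and transitive. The strongest is D.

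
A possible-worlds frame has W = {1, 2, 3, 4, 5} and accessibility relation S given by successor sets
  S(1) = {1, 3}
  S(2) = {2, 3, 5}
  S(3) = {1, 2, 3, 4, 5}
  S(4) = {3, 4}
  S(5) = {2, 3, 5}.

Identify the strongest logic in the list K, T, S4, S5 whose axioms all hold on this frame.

Reflexive (axiom T): yes — every world is S-related to itself.
Transitive (axiom 4): no — 1 S 3 and 3 S 2, but not 1 S 2.
Euclidean (axiom 5): no — 3 S 1 and 3 S 2, but not 1 S 2.
So F validates K, T; S4 would additionally require S to be transitive. The strongest is T.

T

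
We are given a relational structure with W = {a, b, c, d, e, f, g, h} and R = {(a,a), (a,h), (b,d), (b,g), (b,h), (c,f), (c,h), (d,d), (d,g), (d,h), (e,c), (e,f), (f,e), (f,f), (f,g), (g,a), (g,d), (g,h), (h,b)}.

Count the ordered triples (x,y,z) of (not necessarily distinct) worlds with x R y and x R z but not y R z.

26

Enumerating: (a,h,a), (a,h,h), (b,g,g), (b,h,d), (b,h,g), (b,h,h), (c,f,h), (c,h,f), (c,h,h), (d,g,g), (d,h,d), (d,h,g), … and 14 more.
Total: 26.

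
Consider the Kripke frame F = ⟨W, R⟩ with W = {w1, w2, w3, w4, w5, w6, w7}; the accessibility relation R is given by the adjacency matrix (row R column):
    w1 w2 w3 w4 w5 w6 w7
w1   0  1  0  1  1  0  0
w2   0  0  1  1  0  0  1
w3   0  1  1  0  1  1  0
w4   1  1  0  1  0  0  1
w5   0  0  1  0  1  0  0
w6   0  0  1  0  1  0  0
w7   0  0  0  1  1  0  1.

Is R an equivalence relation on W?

Reflexive: no — w1 is not related to itself.
Symmetric: no — w1 R w2 but not w2 R w1.
Transitive: no — w1 R w2 and w2 R w3, but not w1 R w3.
So R is not an equivalence relation.

No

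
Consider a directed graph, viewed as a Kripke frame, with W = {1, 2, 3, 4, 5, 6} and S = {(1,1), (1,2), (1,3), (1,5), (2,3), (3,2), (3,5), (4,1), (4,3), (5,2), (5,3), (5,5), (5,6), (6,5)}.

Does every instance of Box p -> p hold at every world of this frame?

Axiom T corresponds to the accessibility relation being reflexive.
Reflexive: no — 2 is not related to itself.

No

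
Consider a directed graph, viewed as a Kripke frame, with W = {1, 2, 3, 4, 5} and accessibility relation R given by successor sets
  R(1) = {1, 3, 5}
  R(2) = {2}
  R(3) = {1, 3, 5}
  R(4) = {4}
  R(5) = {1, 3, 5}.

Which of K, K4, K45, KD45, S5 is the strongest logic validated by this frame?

S5

Transitive (axiom 4): yes — every two-step R-path is closed by a direct edge.
Euclidean (axiom 5): yes — any two successors of a common world are R-related.
Serial (axiom D): yes — every world has a successor (e.g. 1 R 1).
Reflexive (axiom T): yes — every world is R-related to itself.
So F validates K, K4, K45, KD45, S5. The strongest is S5.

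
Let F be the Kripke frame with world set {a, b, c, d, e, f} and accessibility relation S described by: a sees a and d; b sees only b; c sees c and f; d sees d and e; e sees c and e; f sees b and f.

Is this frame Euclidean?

No

Euclidean: no — a S d and a S a, but not d S a.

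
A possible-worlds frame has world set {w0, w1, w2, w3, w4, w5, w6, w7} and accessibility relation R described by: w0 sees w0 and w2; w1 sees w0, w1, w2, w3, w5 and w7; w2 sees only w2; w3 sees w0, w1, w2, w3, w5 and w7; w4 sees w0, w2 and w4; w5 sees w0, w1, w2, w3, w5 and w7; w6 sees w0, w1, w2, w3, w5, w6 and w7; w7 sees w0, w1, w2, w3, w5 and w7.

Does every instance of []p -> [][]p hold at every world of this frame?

The schema 4 characterises exactly the transitive frames.
Transitive: yes — every two-step R-path is closed by a direct edge.

Yes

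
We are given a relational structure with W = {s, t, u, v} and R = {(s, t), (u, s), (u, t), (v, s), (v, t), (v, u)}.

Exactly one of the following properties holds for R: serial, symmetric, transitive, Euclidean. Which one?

transitive

Serial: no — t has no R-successor.
Symmetric: no — s R t but not t R s.
Transitive: yes — every two-step R-path is closed by a direct edge.
Euclidean: no — u R t and u R s, but not t R s.
Only transitive holds.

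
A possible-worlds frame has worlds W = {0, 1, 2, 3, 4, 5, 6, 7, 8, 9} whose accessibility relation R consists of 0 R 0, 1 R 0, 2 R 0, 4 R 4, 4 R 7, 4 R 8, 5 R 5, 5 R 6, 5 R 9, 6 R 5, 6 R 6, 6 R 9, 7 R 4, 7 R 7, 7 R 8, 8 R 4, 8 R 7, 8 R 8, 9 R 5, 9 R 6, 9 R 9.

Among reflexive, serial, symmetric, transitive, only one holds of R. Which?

transitive

Reflexive: no — 1 is not related to itself.
Serial: no — 3 has no R-successor.
Symmetric: no — 1 R 0 but not 0 R 1.
Transitive: yes — every two-step R-path is closed by a direct edge.
Only transitive holds.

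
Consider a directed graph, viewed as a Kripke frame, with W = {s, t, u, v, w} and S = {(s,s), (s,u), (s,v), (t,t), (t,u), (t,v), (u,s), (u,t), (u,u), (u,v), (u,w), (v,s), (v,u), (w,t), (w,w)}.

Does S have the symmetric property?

Symmetric: no — t S v but not v S t.

No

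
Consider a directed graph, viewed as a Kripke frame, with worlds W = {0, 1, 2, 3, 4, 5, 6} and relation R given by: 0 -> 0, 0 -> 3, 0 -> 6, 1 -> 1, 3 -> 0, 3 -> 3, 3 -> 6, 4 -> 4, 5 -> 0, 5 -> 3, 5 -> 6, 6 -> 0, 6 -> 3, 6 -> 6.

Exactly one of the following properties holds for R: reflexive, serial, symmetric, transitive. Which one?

transitive

Reflexive: no — 2 is not related to itself.
Serial: no — 2 has no R-successor.
Symmetric: no — 5 R 0 but not 0 R 5.
Transitive: yes — every two-step R-path is closed by a direct edge.
Only transitive holds.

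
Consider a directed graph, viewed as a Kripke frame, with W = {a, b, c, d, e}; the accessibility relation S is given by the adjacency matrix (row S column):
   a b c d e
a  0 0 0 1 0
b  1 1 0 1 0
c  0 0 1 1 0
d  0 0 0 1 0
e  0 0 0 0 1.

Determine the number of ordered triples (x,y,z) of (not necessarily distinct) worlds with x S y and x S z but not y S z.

5

Enumerating: (b,a,a), (b,a,b), (b,d,a), (b,d,b), (c,d,c).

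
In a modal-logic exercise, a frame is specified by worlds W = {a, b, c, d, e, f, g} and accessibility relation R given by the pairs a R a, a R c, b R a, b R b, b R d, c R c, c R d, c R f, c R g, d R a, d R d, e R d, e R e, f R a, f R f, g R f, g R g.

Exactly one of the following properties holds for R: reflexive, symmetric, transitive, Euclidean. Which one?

reflexive

Reflexive: yes — every world is R-related to itself.
Symmetric: no — a R c but not c R a.
Transitive: no — a R c and c R d, but not a R d.
Euclidean: no — b R a and b R d, but not a R d.
Only reflexive holds.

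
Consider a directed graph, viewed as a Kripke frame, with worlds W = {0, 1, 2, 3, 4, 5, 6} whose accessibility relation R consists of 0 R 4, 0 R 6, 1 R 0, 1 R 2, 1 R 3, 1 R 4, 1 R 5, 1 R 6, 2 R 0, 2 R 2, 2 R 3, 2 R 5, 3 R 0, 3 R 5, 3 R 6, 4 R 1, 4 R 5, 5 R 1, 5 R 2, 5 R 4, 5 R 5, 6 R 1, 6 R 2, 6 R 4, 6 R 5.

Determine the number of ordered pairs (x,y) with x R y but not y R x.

13

Enumerating: (0,4), (0,6), (1,0), (1,2), (1,3), (2,0), (2,3), (3,0), (3,5), (3,6), (6,2), (6,4), (6,5).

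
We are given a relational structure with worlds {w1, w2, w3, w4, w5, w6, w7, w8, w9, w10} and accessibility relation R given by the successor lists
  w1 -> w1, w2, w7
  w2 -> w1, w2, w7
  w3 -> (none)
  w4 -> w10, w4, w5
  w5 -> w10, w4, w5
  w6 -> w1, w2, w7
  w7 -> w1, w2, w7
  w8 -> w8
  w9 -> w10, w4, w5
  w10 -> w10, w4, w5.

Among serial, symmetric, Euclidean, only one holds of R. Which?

Euclidean

Serial: no — w3 has no R-successor.
Symmetric: no — w6 R w1 but not w1 R w6.
Euclidean: yes — any two successors of a common world are R-related.
Only Euclidean holds.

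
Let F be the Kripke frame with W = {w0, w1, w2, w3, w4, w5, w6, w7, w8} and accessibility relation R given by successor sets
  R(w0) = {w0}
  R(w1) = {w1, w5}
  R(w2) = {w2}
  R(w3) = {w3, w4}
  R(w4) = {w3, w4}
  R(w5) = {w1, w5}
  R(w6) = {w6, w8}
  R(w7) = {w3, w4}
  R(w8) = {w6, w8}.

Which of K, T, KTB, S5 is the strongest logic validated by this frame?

Reflexive (axiom T): no — w7 is not related to itself.
Symmetric (axiom B): no — w7 R w3 but not w3 R w7.
Euclidean (axiom 5): yes — any two successors of a common world are R-related.
So F validates K; T would additionally require R to be reflexive. The strongest is K.

K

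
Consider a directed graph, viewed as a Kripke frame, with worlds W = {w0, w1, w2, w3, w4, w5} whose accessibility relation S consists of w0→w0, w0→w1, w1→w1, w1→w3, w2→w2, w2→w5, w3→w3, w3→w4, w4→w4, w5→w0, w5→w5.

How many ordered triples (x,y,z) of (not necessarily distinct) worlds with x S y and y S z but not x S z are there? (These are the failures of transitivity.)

4

Enumerating: (w0,w1,w3), (w1,w3,w4), (w2,w5,w0), (w5,w0,w1).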